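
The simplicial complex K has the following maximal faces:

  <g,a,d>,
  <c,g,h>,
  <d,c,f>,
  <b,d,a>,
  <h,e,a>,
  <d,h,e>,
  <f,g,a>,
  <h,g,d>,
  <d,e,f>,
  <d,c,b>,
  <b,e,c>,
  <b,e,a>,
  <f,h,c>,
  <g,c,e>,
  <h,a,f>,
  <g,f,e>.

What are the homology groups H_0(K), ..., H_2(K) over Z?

K has 8 vertices, 24 edges, 16 triangles.
rank ∂_0 = 0, rank ∂_1 = 7 ⇒ b_0 = 8 − 0 − 7 = 1; all invariant factors of ∂_1 are 1 so no torsion. So H_0 ≅ Z.
rank ∂_1 = 7, rank ∂_2 = 15 ⇒ b_1 = 24 − 7 − 15 = 2; all invariant factors of ∂_2 are 1 so no torsion. So H_1 ≅ Z^2.
rank ∂_2 = 15, rank ∂_3 = 0 ⇒ b_2 = 16 − 15 − 0 = 1. So H_2 ≅ Z.

H_0 ≅ Z,  H_1 ≅ Z^2,  H_2 ≅ Z.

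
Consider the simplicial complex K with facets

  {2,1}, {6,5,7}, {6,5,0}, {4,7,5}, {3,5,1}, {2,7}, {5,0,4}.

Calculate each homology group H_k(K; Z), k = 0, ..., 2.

H_0 = Z,  H_1 = Z,  H_2 = 0.

Fix the vertex order 0 < 1 < 2 < 3 < 4 < 5 < 6 < 7 and write every simplex with vertices in increasing order. Then dim K = 2 and the simplices of K are:

  0-simplices (8): [0], [1], [2], [3], [4], [5], [6], [7]
  1-simplices (13): [0,4], [0,5], [0,6], [1,2], [1,3], [1,5], [2,7], [3,5], [4,5], [4,7], [5,6], [5,7], [6,7]
  2-simplices (5): [0,4,5], [0,5,6], [1,3,5], [4,5,7], [5,6,7]

so the chain groups are C_0 ≅ Z^8, C_1 ≅ Z^13, C_2 ≅ Z^5.

Boundary ∂_1: C_1 → C_0 maps an edge to its endpoints' difference, ∂[p,q] = q − p.
This gives a 8×13 integer matrix of rank 7; reducing to Smith normal form yields diagonal entries (1,1,1,1,1,1,1).

∂_2: C_2 → C_1 maps a triangle to the signed sum of its edges. For instance
  ∂[1,3,5] = [3,5] − [1,5] + [1,3],
  ∂[0,4,5] = [4,5] − [0,5] + [0,4].
As a 13×5 matrix over Z this has rank 5, with invariant factors (1,1,1,1,1).

Computing H_k = (kernel of ∂_k) / (image of ∂_{k+1}):

  H_0: rank C_0 − rank ∂_1 = 8 − 7 = 1, and the invariant factors of ∂_1 are all 1, so H_0 = Z.
  H_1: rank ker ∂_1 − rank ∂_2 = (13 − 7) − 5 = 1, and the invariant factors of ∂_2 are all 1, so H_1 = Z.
  H_2: rank ker ∂_2 − rank ∂_3 = (5 − 5) − 0 = 0, and there is no ∂_3, so H_2 = 0.

As a check, the Euler characteristic is 8 − 13 + 5 = 0, which agrees with 1 − 1 + 0 = 0.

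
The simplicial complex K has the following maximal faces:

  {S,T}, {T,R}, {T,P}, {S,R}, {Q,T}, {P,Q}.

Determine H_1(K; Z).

Fix the vertex order P < Q < R < S < T and write every simplex with vertices in increasing order. Then dim K = 1 and the simplices of K are:

  0-simplices (5): P, Q, R, S, T
  1-simplices (6): PQ, PT, QT, RS, RT, ST

Hence C_0 ≅ Z^5, C_1 ≅ Z^6.

∂_1: C_1 → C_0 maps an edge to its endpoints' difference, ∂[p,q] = q − p. For instance
  ∂ST = T − S.
The resulting 5×6 matrix has rank 4, and its Smith normal form has invariant factors (1,1,1,1).

Computing H_k = (kernel of ∂_k) / (image of ∂_{k+1}):

  H_1: rank ker ∂_1 − rank ∂_2 = (6 − 4) − 0 = 2, and there is no ∂_2, so H_1 ≅ Z^2.

H_1 = Z^2.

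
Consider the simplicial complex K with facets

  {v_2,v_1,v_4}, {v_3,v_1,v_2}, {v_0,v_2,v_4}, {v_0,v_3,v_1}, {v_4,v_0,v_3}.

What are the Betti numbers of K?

b_0 = 1, b_1 = 1, b_2 = 0.

We work with the vertex ordering v_0 < v_1 < v_2 < v_3 < v_4. The simplices of K, each written with vertices in increasing order, are:

  0-simplices (5): [v_0], [v_1], [v_2], [v_3], [v_4]
  1-simplices (10): [v_0,v_1], [v_0,v_2], [v_0,v_3], [v_0,v_4], [v_1,v_2], [v_1,v_3], [v_1,v_4], [v_2,v_3], [v_2,v_4], [v_3,v_4]
  2-simplices (5): [v_0,v_1,v_3], [v_0,v_2,v_4], [v_0,v_3,v_4], [v_1,v_2,v_3], [v_1,v_2,v_4]

Hence C_0 ≅ Z^5, C_1 ≅ Z^10, C_2 ≅ Z^5.

Boundary ∂_1: C_1 → C_0 is given by ∂[p,q] = [q] − [p]. For instance
  ∂[v_1,v_4] = [v_4] − [v_1].
As a 5×10 matrix over Z this has rank 4, with invariant factors (1,1,1,1).

The boundary map ∂_2: C_2 → C_1 maps a triangle to the signed sum of its edges. For instance
  ∂[v_0,v_1,v_3] = [v_1,v_3] − [v_0,v_3] + [v_0,v_1],
  ∂[v_1,v_2,v_4] = [v_2,v_4] − [v_1,v_4] + [v_1,v_2].
The resulting 10×5 matrix has rank 5, and its Smith normal form has invariant factors (1,1,1,1,1).

Computing H_k = (kernel of ∂_k) / (image of ∂_{k+1}):

  H_0: rank C_0 − rank ∂_1 = 5 − 4 = 1, and the invariant factors of ∂_1 are all 1, so H_0 ≅ Z.
  H_1: rank ker ∂_1 − rank ∂_2 = (10 − 4) − 5 = 1, and the invariant factors of ∂_2 are all 1, so H_1 ≅ Z.
  H_2: rank ker ∂_2 − rank ∂_3 = (5 − 5) − 0 = 0, and there is no ∂_3, so H_2 ≅ 0.

Hence the Betti numbers are b_0 = 1, b_1 = 1, b_2 = 0.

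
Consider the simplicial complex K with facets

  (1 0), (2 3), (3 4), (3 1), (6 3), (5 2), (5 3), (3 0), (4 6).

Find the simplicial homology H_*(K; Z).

Fix the vertex order 0 < 1 < 2 < 3 < 4 < 5 < 6 and write every simplex with vertices in increasing order. Then dim K = 1 and the simplices of K are:

  0-simplices (7): [0], [1], [2], [3], [4], [5], [6]
  1-simplices (9): [0,1], [0,3], [1,3], [2,3], [2,5], [3,4], [3,5], [3,6], [4,6]

Hence C_0 ≅ Z^7, C_1 ≅ Z^9.

The boundary map ∂_1: C_1 → C_0 is given by ∂[p,q] = [q] − [p]. For instance
  ∂[1,3] = [3] − [1].
As a 7×9 matrix over Z this has rank 6, with invariant factors (1,1,1,1,1,1).

Reading off H_k = ker ∂_k / im ∂_{k+1}:

  H_0: rank C_0 − rank ∂_1 = 7 − 6 = 1, and the invariant factors of ∂_1 are all 1, so H_0 ≅ Z.
  H_1: rank ker ∂_1 − rank ∂_2 = (9 − 6) − 0 = 3, and there is no ∂_2, so H_1 ≅ Z^3.

As a check, the Euler characteristic is 7 − 9 = -2, which agrees with 1 − 3 = -2.

H_0 ≅ Z,  H_1 ≅ Z^3.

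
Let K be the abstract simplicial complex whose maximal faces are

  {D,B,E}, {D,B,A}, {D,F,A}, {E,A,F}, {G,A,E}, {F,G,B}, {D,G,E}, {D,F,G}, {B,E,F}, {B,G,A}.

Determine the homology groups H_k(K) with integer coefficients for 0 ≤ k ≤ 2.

H_0 = Z,  H_1 = Z/2,  H_2 = 0.

K has 6 vertices, 15 edges, 10 triangles.
rank ∂_0 = 0, rank ∂_1 = 5 ⇒ b_0 = 6 − 0 − 5 = 1; all invariant factors of ∂_1 are 1 so no torsion. So H_0 ≅ Z.
rank ∂_1 = 5, rank ∂_2 = 10 ⇒ b_1 = 15 − 5 − 10 = 0; ∂_2 has invariant factor(s) [2] giving torsion. So H_1 ≅ Z/2.
rank ∂_2 = 10, rank ∂_3 = 0 ⇒ b_2 = 10 − 10 − 0 = 0. So H_2 ≅ 0.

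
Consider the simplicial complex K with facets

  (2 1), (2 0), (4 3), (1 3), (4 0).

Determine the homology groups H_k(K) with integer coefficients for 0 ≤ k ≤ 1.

K has 5 vertices, 5 edges.
rank ∂_0 = 0, rank ∂_1 = 4 ⇒ b_0 = 5 − 0 − 4 = 1; all invariant factors of ∂_1 are 1 so no torsion. So H_0 ≅ Z.
rank ∂_1 = 4, rank ∂_2 = 0 ⇒ b_1 = 5 − 4 − 0 = 1. So H_1 ≅ Z.

H_0 ≅ Z,  H_1 ≅ Z.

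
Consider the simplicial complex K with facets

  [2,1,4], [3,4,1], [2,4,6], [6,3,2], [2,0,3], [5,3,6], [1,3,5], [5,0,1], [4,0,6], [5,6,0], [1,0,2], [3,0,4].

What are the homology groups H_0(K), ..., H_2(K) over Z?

Take the total order 0 < 1 < 2 < 3 < 4 < 5 < 6 on the vertex set. Then K (dimension 2) consists of the simplices:

  0-simplices (7): [0], [1], [2], [3], [4], [5], [6]
  1-simplices (18): [0,1], [0,2], [0,3], [0,4], [0,5], [0,6], [1,2], [1,3], [1,4], [1,5], [2,3], [2,4], [2,6], [3,4], [3,5], [3,6], [4,6], [5,6]
  2-simplices (12): [0,1,2], [0,1,5], [0,2,3], [0,3,4], [0,4,6], [0,5,6], [1,2,4], [1,3,4], [1,3,5], [2,3,6], [2,4,6], [3,5,6]

Hence C_0 ≅ Z^7, C_1 ≅ Z^18, C_2 ≅ Z^12.

Boundary ∂_1: C_1 → C_0 maps an edge to its endpoints' difference, ∂[p,q] = q − p. For instance
  ∂[1,4] = [4] − [1].
As a 7×18 matrix over Z this has rank 6, with invariant factors (1,1,1,1,1,1).

∂_2: C_2 → C_1 acts by ∂[p,q,r] = [q,r] − [p,r] + [p,q]. For instance
  ∂[0,4,6] = [4,6] − [0,6] + [0,4],
  ∂[2,3,6] = [3,6] − [2,6] + [2,3].
As a 18×12 matrix over Z this has rank 12, with invariant factors (1,1,1,1,1,1,1,1,1,1,1,2).

Now H_k = ker ∂_k / im ∂_{k+1}, so:

  H_0: rank C_0 − rank ∂_1 = 7 − 6 = 1, and the invariant factors of ∂_1 are all 1, so H_0 = Z.
  H_1: rank ker ∂_1 − rank ∂_2 = (18 − 6) − 12 = 0, and ∂_2 has invariant factor 2 > 1, so H_1 = Z/2.
  H_2: rank ker ∂_2 − rank ∂_3 = (12 − 12) − 0 = 0, and there is no ∂_3, so H_2 = 0.

As a check, the Euler characteristic is 7 − 18 + 12 = 1, which agrees with 1 − 0 + 0 = 1.

H_0 = Z,  H_1 = Z/2,  H_2 = 0.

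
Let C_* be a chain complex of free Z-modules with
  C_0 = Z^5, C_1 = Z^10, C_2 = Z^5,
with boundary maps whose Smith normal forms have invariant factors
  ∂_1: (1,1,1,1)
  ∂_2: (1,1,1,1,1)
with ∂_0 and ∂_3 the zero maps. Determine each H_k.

H_0 ≅ Z,  H_1 ≅ Z,  H_2 = 0.

H_0: b_0 = 5 − 0 − 4 = 1; torsion from ∂_1 factors > 1: none. So H_0 ≅ Z.
H_1: b_1 = 10 − 4 − 5 = 1; torsion from ∂_2 factors > 1: none. So H_1 ≅ Z.
H_2: b_2 = 5 − 5 − 0 = 0; torsion from ∂_3 factors > 1: none. So H_2 ≅ 0.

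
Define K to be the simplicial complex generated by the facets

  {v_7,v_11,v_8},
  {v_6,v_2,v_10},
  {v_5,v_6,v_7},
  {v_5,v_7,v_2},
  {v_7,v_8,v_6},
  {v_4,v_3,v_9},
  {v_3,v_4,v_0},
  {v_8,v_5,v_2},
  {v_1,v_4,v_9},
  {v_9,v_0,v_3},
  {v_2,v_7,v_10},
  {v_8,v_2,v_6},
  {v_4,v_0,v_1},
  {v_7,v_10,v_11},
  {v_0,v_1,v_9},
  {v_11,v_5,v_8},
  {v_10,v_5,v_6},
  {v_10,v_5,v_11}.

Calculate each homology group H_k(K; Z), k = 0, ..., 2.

We work with the vertex ordering v_0 < v_1 < v_2 < v_3 < v_4 < v_5 < v_6 < v_7 < v_8 < v_9 < v_10 < v_11. The simplices of K, each written with vertices in increasing order, are:

  0-simplices (12): [v_0], [v_1], [v_2], [v_3], [v_4], [v_5], [v_6], [v_7], [v_8], [v_9], [v_10], [v_11]
  1-simplices (27): (27 of them)
  2-simplices (18): (18 of them)

giving chain groups C_0 ≅ Z^12, C_1 ≅ Z^27, C_2 ≅ Z^18.

Boundary ∂_1: C_1 → C_0 sends each edge [p,q] (with p < q) to q − p. For instance
  ∂[v_2,v_10] = [v_10] − [v_2].
The 12×27 boundary matrix has rank 10 and Smith normal form diag(1,1,1,1,1,1,1,1,1,1).

∂_2: C_2 → C_1 maps a triangle to the signed sum of its edges. For instance
  ∂[v_1,v_4,v_9] = [v_4,v_9] − [v_1,v_9] + [v_1,v_4],
  ∂[v_0,v_3,v_9] = [v_3,v_9] − [v_0,v_9] + [v_0,v_3].
The resulting 27×18 matrix has rank 17, and its Smith normal form has invariant factors (1,1,1,1,1,1,1,1,1,1,1,1,1,1,1,1,2).

Now H_k = ker ∂_k / im ∂_{k+1}, so:

  H_0: rank C_0 − rank ∂_1 = 12 − 10 = 2, and the invariant factors of ∂_1 are all 1, so H_0 ≅ Z^2.
  H_1: rank ker ∂_1 − rank ∂_2 = (27 − 10) − 17 = 0, and ∂_2 has invariant factor 2 > 1, so H_1 ≅ Z_2.
  H_2: rank ker ∂_2 − rank ∂_3 = (18 − 17) − 0 = 1, and there is no ∂_3, so H_2 ≅ Z.

As a check, the Euler characteristic is 12 − 27 + 18 = 3, which agrees with 2 − 0 + 1 = 3.
(K is a triangulation of the disjoint union of the 2-sphere S^2 and the real projective plane RP^2.)

H_0 = Z^2,  H_1 = Z_2,  H_2 = Z.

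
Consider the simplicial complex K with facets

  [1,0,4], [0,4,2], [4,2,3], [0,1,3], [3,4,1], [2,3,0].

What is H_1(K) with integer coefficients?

H_1 ≅ 0.

Fix the vertex order 0 < 1 < 2 < 3 < 4 and write every simplex with vertices in increasing order. Then dim K = 2 and the simplices of K are:

  0-simplices (5): [0], [1], [2], [3], [4]
  1-simplices (9): [0,1], [0,2], [0,3], [0,4], [1,3], [1,4], [2,3], [2,4], [3,4]
  2-simplices (6): [0,1,3], [0,1,4], [0,2,3], [0,2,4], [1,3,4], [2,3,4]

giving chain groups C_0 ≅ Z^5, C_1 ≅ Z^9, C_2 ≅ Z^6.

Boundary ∂_1: C_1 → C_0 sends each edge [p,q] (with p < q) to q − p. For instance
  ∂[0,2] = [2] − [0].
The resulting 5×9 matrix has rank 4, and its Smith normal form has invariant factors (1,1,1,1).

∂_2: C_2 → C_1 maps a triangle to the signed sum of its edges. For instance
  ∂[0,1,3] = [1,3] − [0,3] + [0,1],
  ∂[0,2,3] = [2,3] − [0,3] + [0,2].
The 9×6 boundary matrix has rank 5 and Smith normal form diag(1,1,1,1,1).

From H_k ≅ ker(∂_k) / im(∂_{k+1}) we obtain:

  H_1: rank ker ∂_1 − rank ∂_2 = (9 − 4) − 5 = 0, and the invariant factors of ∂_2 are all 1, so H_1 = 0.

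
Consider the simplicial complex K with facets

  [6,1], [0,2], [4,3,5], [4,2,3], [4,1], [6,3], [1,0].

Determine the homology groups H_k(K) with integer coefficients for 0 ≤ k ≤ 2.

H_0 = Z,  H_1 = Z^2,  H_2 = 0.

We work with the vertex ordering 0 < 1 < 2 < 3 < 4 < 5 < 6. The simplices of K, each written with vertices in increasing order, are:

  0-simplices (7): [0], [1], [2], [3], [4], [5], [6]
  1-simplices (10): [0,1], [0,2], [1,4], [1,6], [2,3], [2,4], [3,4], [3,5], [3,6], [4,5]
  2-simplices (2): [2,3,4], [3,4,5]

giving chain groups C_0 ≅ Z^7, C_1 ≅ Z^10, C_2 ≅ Z^2.

The boundary map ∂_1: C_1 → C_0 sends each edge [p,q] (with p < q) to q − p. For instance
  ∂[1,4] = [4] − [1].
The 7×10 boundary matrix has rank 6 and Smith normal form diag(1,1,1,1,1,1).

The boundary map ∂_2: C_2 → C_1 acts by ∂[p,q,r] = [q,r] − [p,r] + [p,q]. For instance
  ∂[2,3,4] = [3,4] − [2,4] + [2,3],
  ∂[3,4,5] = [4,5] − [3,5] + [3,4].
As a 10×2 matrix over Z this has rank 2, with invariant factors (1,1).

Computing H_k = (kernel of ∂_k) / (image of ∂_{k+1}):

  H_0: rank C_0 − rank ∂_1 = 7 − 6 = 1, and the invariant factors of ∂_1 are all 1, so H_0 = Z.
  H_1: rank ker ∂_1 − rank ∂_2 = (10 − 6) − 2 = 2, and the invariant factors of ∂_2 are all 1, so H_1 = Z^2.
  H_2: rank ker ∂_2 − rank ∂_3 = (2 − 2) − 0 = 0, and there is no ∂_3, so H_2 = 0.

As a check, the Euler characteristic is 7 − 10 + 2 = -1, which agrees with 1 − 2 + 0 = -1.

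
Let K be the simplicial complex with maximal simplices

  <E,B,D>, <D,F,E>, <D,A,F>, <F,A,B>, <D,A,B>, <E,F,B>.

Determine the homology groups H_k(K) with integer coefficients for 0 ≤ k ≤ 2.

Order the vertices as A < B < D < E < F. Listing each simplex with vertices in this order, K has dimension 2 with simplices:

  0-simplices (5): A, B, D, E, F
  1-simplices (9): AB, AD, AF, BD, BE, BF, DE, DF, EF
  2-simplices (6): ABD, ABF, ADF, BDE, BEF, DEF

giving chain groups C_0 ≅ Z^5, C_1 ≅ Z^9, C_2 ≅ Z^6.

∂_1: C_1 → C_0 maps an edge to its endpoints' difference, ∂[p,q] = q − p.
The 5×9 boundary matrix has rank 4 and Smith normal form diag(1,1,1,1).

∂_2: C_2 → C_1 sends each 2-simplex [p,q,r] to [q,r] − [p,r] + [p,q]. For instance
  ∂DEF = EF − DF + DE,
  ∂ADF = DF − AF + AD.
The 9×6 boundary matrix has rank 5 and Smith normal form diag(1,1,1,1,1).

Computing H_k = (kernel of ∂_k) / (image of ∂_{k+1}):

  H_0: rank C_0 − rank ∂_1 = 5 − 4 = 1, and the invariant factors of ∂_1 are all 1, so H_0 ≅ Z.
  H_1: rank ker ∂_1 − rank ∂_2 = (9 − 4) − 5 = 0, and the invariant factors of ∂_2 are all 1, so H_1 ≅ 0.
  H_2: rank ker ∂_2 − rank ∂_3 = (6 − 5) − 0 = 1, and there is no ∂_3, so H_2 ≅ Z.

As a check, the Euler characteristic is 5 − 9 + 6 = 2, which agrees with 1 − 0 + 1 = 2.

H_0 = Z,  H_1 = 0,  H_2 = Z.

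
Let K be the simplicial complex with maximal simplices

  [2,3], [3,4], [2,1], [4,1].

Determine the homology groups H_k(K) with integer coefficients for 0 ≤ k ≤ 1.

We work with the vertex ordering 1 < 2 < 3 < 4. The simplices of K, each written with vertices in increasing order, are:

  0-simplices (4): [1], [2], [3], [4]
  1-simplices (4): [1,2], [1,4], [2,3], [3,4]

so the chain groups are C_0 ≅ Z^4, C_1 ≅ Z^4.

∂_1: C_1 → C_0 is given by ∂[p,q] = [q] − [p].
The 4×4 boundary matrix has rank 3 and Smith normal form diag(1,1,1).

Now H_k = ker ∂_k / im ∂_{k+1}, so:

  H_0: rank C_0 − rank ∂_1 = 4 − 3 = 1, and the invariant factors of ∂_1 are all 1, so H_0 = Z.
  H_1: rank ker ∂_1 − rank ∂_2 = (4 − 3) − 0 = 1, and there is no ∂_2, so H_1 = Z.

(K is a triangulation of the circle S^1.)

H_0 ≅ Z,  H_1 ≅ Z.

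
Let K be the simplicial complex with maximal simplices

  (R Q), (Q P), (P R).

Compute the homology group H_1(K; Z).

Order the vertices as P < Q < R. Listing each simplex with vertices in this order, K has dimension 1 with simplices:

  0-simplices (3): P, Q, R
  1-simplices (3): PQ, PR, QR

giving chain groups C_0 ≅ Z^3, C_1 ≅ Z^3.

Boundary ∂_1: C_1 → C_0 is given by ∂[p,q] = [q] − [p]. For instance
  ∂QR = R − Q.
This gives a 3×3 integer matrix of rank 2; reducing to Smith normal form yields diagonal entries (1,1).

From H_k ≅ ker(∂_k) / im(∂_{k+1}) we obtain:

  H_1: rank ker ∂_1 − rank ∂_2 = (3 − 2) − 0 = 1, and there is no ∂_2, so H_1 = Z.

(K is a triangulation of the circle S^1.)

H_1 = Z.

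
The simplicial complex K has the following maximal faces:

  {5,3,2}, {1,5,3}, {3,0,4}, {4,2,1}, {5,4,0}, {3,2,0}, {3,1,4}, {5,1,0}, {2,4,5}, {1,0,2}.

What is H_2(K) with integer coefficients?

Order the vertices as 0 < 1 < 2 < 3 < 4 < 5. Listing each simplex with vertices in this order, K has dimension 2 with simplices:

  0-simplices (6): [0], [1], [2], [3], [4], [5]
  1-simplices (15): [0,1], [0,2], [0,3], [0,4], [0,5], [1,2], [1,3], [1,4], [1,5], [2,3], [2,4], [2,5], [3,4], [3,5], [4,5]
  2-simplices (10): [0,1,2], [0,1,5], [0,2,3], [0,3,4], [0,4,5], [1,2,4], [1,3,4], [1,3,5], [2,3,5], [2,4,5]

giving chain groups C_0 ≅ Z^6, C_1 ≅ Z^15, C_2 ≅ Z^10.

The boundary map ∂_1: C_1 → C_0 sends each edge [p,q] (with p < q) to q − p. For instance
  ∂[1,2] = [2] − [1].
The resulting 6×15 matrix has rank 5, and its Smith normal form has invariant factors (1,1,1,1,1).

Boundary ∂_2: C_2 → C_1 maps a triangle to the signed sum of its edges. For instance
  ∂[1,3,5] = [3,5] − [1,5] + [1,3],
  ∂[0,2,3] = [2,3] − [0,3] + [0,2].
This gives a 15×10 integer matrix of rank 10; reducing to Smith normal form yields diagonal entries (1,1,1,1,1,1,1,1,1,2).

Reading off H_k = ker ∂_k / im ∂_{k+1}:

  H_2: rank ker ∂_2 − rank ∂_3 = (10 − 10) − 0 = 0, and there is no ∂_3, so H_2 ≅ 0.

H_2 ≅ 0.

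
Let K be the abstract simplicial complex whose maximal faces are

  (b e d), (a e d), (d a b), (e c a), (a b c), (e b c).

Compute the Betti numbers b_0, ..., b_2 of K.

We work with the vertex ordering a < b < c < d < e. The simplices of K, each written with vertices in increasing order, are:

  0-simplices (5): a, b, c, d, e
  1-simplices (9): ab, ac, ad, ae, bc, bd, be, ce, de
  2-simplices (6): abc, abd, ace, ade, bce, bde

so the chain groups are C_0 ≅ Z^5, C_1 ≅ Z^9, C_2 ≅ Z^6.

The boundary map ∂_1: C_1 → C_0 is given by ∂[p,q] = [q] − [p]. For instance
  ∂ac = c − a.
The 5×9 boundary matrix has rank 4 and Smith normal form diag(1,1,1,1).

The boundary map ∂_2: C_2 → C_1 acts by ∂[p,q,r] = [q,r] − [p,r] + [p,q]. For instance
  ∂bce = ce − be + bc,
  ∂ade = de − ae + ad.
The 9×6 boundary matrix has rank 5 and Smith normal form diag(1,1,1,1,1).

Computing H_k = (kernel of ∂_k) / (image of ∂_{k+1}):

  H_0: rank C_0 − rank ∂_1 = 5 − 4 = 1, and the invariant factors of ∂_1 are all 1, so H_0 = Z.
  H_1: rank ker ∂_1 − rank ∂_2 = (9 − 4) − 5 = 0, and the invariant factors of ∂_2 are all 1, so H_1 = 0.
  H_2: rank ker ∂_2 − rank ∂_3 = (6 − 5) − 0 = 1, and there is no ∂_3, so H_2 = Z.

Hence the Betti numbers are b_0 = 1, b_1 = 0, b_2 = 1.

b_0 = 1, b_1 = 0, b_2 = 1.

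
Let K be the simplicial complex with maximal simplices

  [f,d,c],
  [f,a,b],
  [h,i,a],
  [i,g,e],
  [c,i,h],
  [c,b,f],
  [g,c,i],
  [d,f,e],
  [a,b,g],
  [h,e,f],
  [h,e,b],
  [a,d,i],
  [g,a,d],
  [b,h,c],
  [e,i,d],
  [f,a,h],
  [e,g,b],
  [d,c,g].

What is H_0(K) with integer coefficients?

H_0 ≅ Z.

Order the vertices as a < b < c < d < e < f < g < h < i. Listing each simplex with vertices in this order, K has dimension 2 with simplices:

  0-simplices (9): a, b, c, d, e, f, g, h, i
  1-simplices (27): ab, ad, af, ag, ah, ai, bc, be, bf, bg, bh, cd, cf, cg, ch, ci, de, df, dg, di, ef, eg, eh, ei, fh, gi, hi
  2-simplices (18): abf, abg, adg, adi, afh, ahi, bcf, bch, beg, beh, cdf, cdg, cgi, chi, def, dei, efh, egi

giving chain groups C_0 ≅ Z^9, C_1 ≅ Z^27, C_2 ≅ Z^18.

The boundary map ∂_1: C_1 → C_0 sends each edge [p,q] (with p < q) to q − p. For instance
  ∂de = e − d.
The resulting 9×27 matrix has rank 8, and its Smith normal form has invariant factors (1,1,1,1,1,1,1,1).

∂_2: C_2 → C_1 acts by ∂[p,q,r] = [q,r] − [p,r] + [p,q]. For instance
  ∂efh = fh − eh + ef,
  ∂dei = ei − di + de.
The resulting 27×18 matrix has rank 18, and its Smith normal form has invariant factors (1,1,1,1,1,1,1,1,1,1,1,1,1,1,1,1,1,2).

Computing H_k = (kernel of ∂_k) / (image of ∂_{k+1}):

  H_0: rank C_0 − rank ∂_1 = 9 − 8 = 1, and the invariant factors of ∂_1 are all 1, so H_0 ≅ Z.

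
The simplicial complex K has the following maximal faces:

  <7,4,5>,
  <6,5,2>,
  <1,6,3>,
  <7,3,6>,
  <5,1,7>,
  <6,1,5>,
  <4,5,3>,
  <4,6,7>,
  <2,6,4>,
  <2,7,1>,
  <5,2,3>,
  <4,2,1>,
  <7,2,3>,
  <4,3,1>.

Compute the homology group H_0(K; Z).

K has 7 vertices, 21 edges, 14 triangles.
rank ∂_0 = 0, rank ∂_1 = 6 ⇒ b_0 = 7 − 0 − 6 = 1; all invariant factors of ∂_1 are 1 so no torsion. So H_0 ≅ Z.

H_0 ≅ Z.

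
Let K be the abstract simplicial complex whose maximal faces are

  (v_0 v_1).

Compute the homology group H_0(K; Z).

Take the total order v_0 < v_1 on the vertex set. Then K (dimension 1) consists of the simplices:

  0-simplices (2): [v_0], [v_1]
  1-simplices (1): [v_0,v_1]

Hence C_0 ≅ Z^2, C_1 ≅ Z^1.

The boundary map ∂_1: C_1 → C_0 maps an edge to its endpoints' difference, ∂[p,q] = q − p. For instance
  ∂[v_0,v_1] = [v_1] − [v_0].
The resulting 2×1 matrix has rank 1, and its Smith normal form has invariant factors (1).

Computing H_k = (kernel of ∂_k) / (image of ∂_{k+1}):

  H_0: rank C_0 − rank ∂_1 = 2 − 1 = 1, and the invariant factors of ∂_1 are all 1, so H_0 = Z.

(K is a triangulation of the 1-simplex.)

H_0 ≅ Z.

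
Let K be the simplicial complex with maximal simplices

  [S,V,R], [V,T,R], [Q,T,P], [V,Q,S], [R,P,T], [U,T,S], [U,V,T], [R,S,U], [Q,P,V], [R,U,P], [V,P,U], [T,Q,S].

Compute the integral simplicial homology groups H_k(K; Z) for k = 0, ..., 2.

H_0 ≅ Z,  H_1 ≅ Z/2Z,  H_2 = 0.

K has 7 vertices, 18 edges, 12 triangles.
rank ∂_0 = 0, rank ∂_1 = 6 ⇒ b_0 = 7 − 0 − 6 = 1; all invariant factors of ∂_1 are 1 so no torsion. So H_0 ≅ Z.
rank ∂_1 = 6, rank ∂_2 = 12 ⇒ b_1 = 18 − 6 − 12 = 0; ∂_2 has invariant factor(s) [2] giving torsion. So H_1 ≅ Z/2Z.
rank ∂_2 = 12, rank ∂_3 = 0 ⇒ b_2 = 12 − 12 − 0 = 0. So H_2 ≅ 0.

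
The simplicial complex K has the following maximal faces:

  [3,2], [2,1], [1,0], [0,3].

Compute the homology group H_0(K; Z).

H_0 ≅ Z.

We work with the vertex ordering 0 < 1 < 2 < 3. The simplices of K, each written with vertices in increasing order, are:

  0-simplices (4): [0], [1], [2], [3]
  1-simplices (4): [0,1], [0,3], [1,2], [2,3]

giving chain groups C_0 ≅ Z^4, C_1 ≅ Z^4.

∂_1: C_1 → C_0 maps an edge to its endpoints' difference, ∂[p,q] = q − p. For instance
  ∂[2,3] = [3] − [2].
The 4×4 boundary matrix has rank 3 and Smith normal form diag(1,1,1).

Reading off H_k = ker ∂_k / im ∂_{k+1}:

  H_0: rank C_0 − rank ∂_1 = 4 − 3 = 1, and the invariant factors of ∂_1 are all 1, so H_0 ≅ Z.

(K is a triangulation of the circle S^1.)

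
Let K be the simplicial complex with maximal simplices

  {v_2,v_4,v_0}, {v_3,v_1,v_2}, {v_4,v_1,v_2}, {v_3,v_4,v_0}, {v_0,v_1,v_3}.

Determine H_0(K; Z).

Order the vertices as v_0 < v_1 < v_2 < v_3 < v_4. Listing each simplex with vertices in this order, K has dimension 2 with simplices:

  0-simplices (5): [v_0], [v_1], [v_2], [v_3], [v_4]
  1-simplices (10): [v_0,v_1], [v_0,v_2], [v_0,v_3], [v_0,v_4], [v_1,v_2], [v_1,v_3], [v_1,v_4], [v_2,v_3], [v_2,v_4], [v_3,v_4]
  2-simplices (5): [v_0,v_1,v_3], [v_0,v_2,v_4], [v_0,v_3,v_4], [v_1,v_2,v_3], [v_1,v_2,v_4]

Hence C_0 ≅ Z^5, C_1 ≅ Z^10, C_2 ≅ Z^5.

The boundary map ∂_1: C_1 → C_0 is given by ∂[p,q] = [q] − [p]. For instance
  ∂[v_2,v_4] = [v_4] − [v_2].
The 5×10 boundary matrix has rank 4 and Smith normal form diag(1,1,1,1).

Boundary ∂_2: C_2 → C_1 acts by ∂[p,q,r] = [q,r] − [p,r] + [p,q]. For instance
  ∂[v_1,v_2,v_3] = [v_2,v_3] − [v_1,v_3] + [v_1,v_2],
  ∂[v_0,v_3,v_4] = [v_3,v_4] − [v_0,v_4] + [v_0,v_3].
This gives a 10×5 integer matrix of rank 5; reducing to Smith normal form yields diagonal entries (1,1,1,1,1).

Reading off H_k = ker ∂_k / im ∂_{k+1}:

  H_0: rank C_0 − rank ∂_1 = 5 − 4 = 1, and the invariant factors of ∂_1 are all 1, so H_0 = Z.

H_0 = Z.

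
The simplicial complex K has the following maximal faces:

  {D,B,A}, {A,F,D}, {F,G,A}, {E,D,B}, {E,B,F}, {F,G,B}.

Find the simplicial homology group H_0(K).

Order the vertices as A < B < D < E < F < G. Listing each simplex with vertices in this order, K has dimension 2 with simplices:

  0-simplices (6): A, B, D, E, F, G
  1-simplices (12): AB, AD, AF, AG, BD, BE, BF, BG, DE, DF, EF, FG
  2-simplices (6): ABD, ADF, AFG, BDE, BEF, BFG

Hence C_0 ≅ Z^6, C_1 ≅ Z^12, C_2 ≅ Z^6.

∂_1: C_1 → C_0 maps an edge to its endpoints' difference, ∂[p,q] = q − p.
The resulting 6×12 matrix has rank 5, and its Smith normal form has invariant factors (1,1,1,1,1).

The boundary map ∂_2: C_2 → C_1 maps a triangle to the signed sum of its edges. For instance
  ∂ABD = BD − AD + AB,
  ∂BEF = EF − BF + BE.
The 12×6 boundary matrix has rank 6 and Smith normal form diag(1,1,1,1,1,1).

Reading off H_k = ker ∂_k / im ∂_{k+1}:

  H_0: rank C_0 − rank ∂_1 = 6 − 5 = 1, and the invariant factors of ∂_1 are all 1, so H_0 ≅ Z.

H_0 = Z.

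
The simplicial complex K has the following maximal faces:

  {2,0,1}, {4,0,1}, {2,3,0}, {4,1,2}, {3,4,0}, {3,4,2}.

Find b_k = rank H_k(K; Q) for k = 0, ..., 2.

Order the vertices as 0 < 1 < 2 < 3 < 4. Listing each simplex with vertices in this order, K has dimension 2 with simplices:

  0-simplices (5): [0], [1], [2], [3], [4]
  1-simplices (9): [0,1], [0,2], [0,3], [0,4], [1,2], [1,4], [2,3], [2,4], [3,4]
  2-simplices (6): [0,1,2], [0,1,4], [0,2,3], [0,3,4], [1,2,4], [2,3,4]

so the chain groups are C_0 ≅ Z^5, C_1 ≅ Z^9, C_2 ≅ Z^6.

The boundary map ∂_1: C_1 → C_0 maps an edge to its endpoints' difference, ∂[p,q] = q − p. For instance
  ∂[0,3] = [3] − [0].
This gives a 5×9 integer matrix of rank 4; reducing to Smith normal form yields diagonal entries (1,1,1,1).

∂_2: C_2 → C_1 maps a triangle to the signed sum of its edges. For instance
  ∂[0,2,3] = [2,3] − [0,3] + [0,2],
  ∂[0,1,2] = [1,2] − [0,2] + [0,1].
The 9×6 boundary matrix has rank 5 and Smith normal form diag(1,1,1,1,1).

Reading off H_k = ker ∂_k / im ∂_{k+1}:

  H_0: rank C_0 − rank ∂_1 = 5 − 4 = 1, and the invariant factors of ∂_1 are all 1, so H_0 ≅ Z.
  H_1: rank ker ∂_1 − rank ∂_2 = (9 − 4) − 5 = 0, and the invariant factors of ∂_2 are all 1, so H_1 ≅ 0.
  H_2: rank ker ∂_2 − rank ∂_3 = (6 − 5) − 0 = 1, and there is no ∂_3, so H_2 ≅ Z.

(K is a triangulation of the 2-sphere S^2.)

Hence the Betti numbers are b_0 = 1, b_1 = 0, b_2 = 1.

b_0 = 1, b_1 = 0, b_2 = 1.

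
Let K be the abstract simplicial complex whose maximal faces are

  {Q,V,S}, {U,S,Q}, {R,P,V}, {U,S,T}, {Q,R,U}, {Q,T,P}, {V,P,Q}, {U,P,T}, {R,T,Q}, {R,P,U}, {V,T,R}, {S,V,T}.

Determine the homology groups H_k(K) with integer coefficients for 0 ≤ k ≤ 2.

H_0 ≅ Z,  H_1 ≅ Z/2,  H_2 = 0.

Order the vertices as P < Q < R < S < T < U < V. Listing each simplex with vertices in this order, K has dimension 2 with simplices:

  0-simplices (7): P, Q, R, S, T, U, V
  1-simplices (18): PQ, PR, PT, PU, PV, QR, QS, QT, QU, QV, RT, RU, RV, ST, SU, SV, TU, TV
  2-simplices (12): PQT, PQV, PRU, PRV, PTU, QRT, QRU, QSU, QSV, RTV, STU, STV

Hence C_0 ≅ Z^7, C_1 ≅ Z^18, C_2 ≅ Z^12.

The boundary map ∂_1: C_1 → C_0 sends each edge [p,q] (with p < q) to q − p.
The resulting 7×18 matrix has rank 6, and its Smith normal form has invariant factors (1,1,1,1,1,1).

∂_2: C_2 → C_1 maps a triangle to the signed sum of its edges. For instance
  ∂PRV = RV − PV + PR,
  ∂QSV = SV − QV + QS.
This gives a 18×12 integer matrix of rank 12; reducing to Smith normal form yields diagonal entries (1,1,1,1,1,1,1,1,1,1,1,2).

Computing H_k = (kernel of ∂_k) / (image of ∂_{k+1}):

  H_0: rank C_0 − rank ∂_1 = 7 − 6 = 1, and the invariant factors of ∂_1 are all 1, so H_0 ≅ Z.
  H_1: rank ker ∂_1 − rank ∂_2 = (18 − 6) − 12 = 0, and ∂_2 has invariant factor 2 > 1, so H_1 ≅ Z/2.
  H_2: rank ker ∂_2 − rank ∂_3 = (12 − 12) − 0 = 0, and there is no ∂_3, so H_2 ≅ 0.

As a check, the Euler characteristic is 7 − 18 + 12 = 1, which agrees with 1 − 0 + 0 = 1.
(K is a triangulation of the real projective plane RP^2.)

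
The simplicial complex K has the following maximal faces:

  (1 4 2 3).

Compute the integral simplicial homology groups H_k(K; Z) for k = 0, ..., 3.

We work with the vertex ordering 1 < 2 < 3 < 4. The simplices of K, each written with vertices in increasing order, are:

  0-simplices (4): [1], [2], [3], [4]
  1-simplices (6): [1,2], [1,3], [1,4], [2,3], [2,4], [3,4]
  2-simplices (4): [1,2,3], [1,2,4], [1,3,4], [2,3,4]
  3-simplices (1): [1,2,3,4]

Hence C_0 ≅ Z^4, C_1 ≅ Z^6, C_2 ≅ Z^4, C_3 ≅ Z^1.

The boundary map ∂_1: C_1 → C_0 maps an edge to its endpoints' difference, ∂[p,q] = q − p. For instance
  ∂[1,3] = [3] − [1].
As a 4×6 matrix over Z this has rank 3, with invariant factors (1,1,1).

The boundary map ∂_2: C_2 → C_1 maps a triangle to the signed sum of its edges. For instance
  ∂[1,3,4] = [3,4] − [1,4] + [1,3],
  ∂[2,3,4] = [3,4] − [2,4] + [2,3].
As a 6×4 matrix over Z this has rank 3, with invariant factors (1,1,1).

The boundary map ∂_3: C_3 → C_2 sends each 3-simplex σ to the alternating sum Σ_i (−1)^i (σ with its i-th vertex removed). For instance
  ∂[1,2,3,4] = [2,3,4] − [1,3,4] + [1,2,4] − [1,2,3].
This gives a 4×1 integer matrix of rank 1; reducing to Smith normal form yields diagonal entries (1).

Reading off H_k = ker ∂_k / im ∂_{k+1}:

  H_0: rank C_0 − rank ∂_1 = 4 − 3 = 1, and the invariant factors of ∂_1 are all 1, so H_0 = Z.
  H_1: rank ker ∂_1 − rank ∂_2 = (6 − 3) − 3 = 0, and the invariant factors of ∂_2 are all 1, so H_1 = 0.
  H_2: rank ker ∂_2 − rank ∂_3 = (4 − 3) − 1 = 0, and the invariant factors of ∂_3 are all 1, so H_2 = 0.
  H_3: rank ker ∂_3 − rank ∂_4 = (1 − 1) − 0 = 0, and there is no ∂_4, so H_3 = 0.

As a check, the Euler characteristic is 4 − 6 + 4 − 1 = 1, which agrees with 1 − 0 + 0 − 0 = 1.

H_0 ≅ Z,  H_1 = 0,  H_2 = 0,  H_3 = 0.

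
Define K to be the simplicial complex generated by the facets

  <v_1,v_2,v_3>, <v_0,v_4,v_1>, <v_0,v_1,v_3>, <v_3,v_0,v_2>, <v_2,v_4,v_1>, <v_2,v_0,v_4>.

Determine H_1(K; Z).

H_1 = 0.

We work with the vertex ordering v_0 < v_1 < v_2 < v_3 < v_4. The simplices of K, each written with vertices in increasing order, are:

  0-simplices (5): [v_0], [v_1], [v_2], [v_3], [v_4]
  1-simplices (9): [v_0,v_1], [v_0,v_2], [v_0,v_3], [v_0,v_4], [v_1,v_2], [v_1,v_3], [v_1,v_4], [v_2,v_3], [v_2,v_4]
  2-simplices (6): [v_0,v_1,v_3], [v_0,v_1,v_4], [v_0,v_2,v_3], [v_0,v_2,v_4], [v_1,v_2,v_3], [v_1,v_2,v_4]

Hence C_0 ≅ Z^5, C_1 ≅ Z^9, C_2 ≅ Z^6.

∂_1: C_1 → C_0 is given by ∂[p,q] = [q] − [p].
As a 5×9 matrix over Z this has rank 4, with invariant factors (1,1,1,1).

∂_2: C_2 → C_1 maps a triangle to the signed sum of its edges. For instance
  ∂[v_0,v_2,v_4] = [v_2,v_4] − [v_0,v_4] + [v_0,v_2],
  ∂[v_0,v_1,v_3] = [v_1,v_3] − [v_0,v_3] + [v_0,v_1].
The resulting 9×6 matrix has rank 5, and its Smith normal form has invariant factors (1,1,1,1,1).

Reading off H_k = ker ∂_k / im ∂_{k+1}:

  H_1: rank ker ∂_1 − rank ∂_2 = (9 − 4) − 5 = 0, and the invariant factors of ∂_2 are all 1, so H_1 = 0.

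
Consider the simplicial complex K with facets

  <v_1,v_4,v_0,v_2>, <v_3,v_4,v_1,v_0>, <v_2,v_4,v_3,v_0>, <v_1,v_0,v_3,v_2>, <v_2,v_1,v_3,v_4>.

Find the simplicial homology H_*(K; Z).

We work with the vertex ordering v_0 < v_1 < v_2 < v_3 < v_4. The simplices of K, each written with vertices in increasing order, are:

  0-simplices (5): [v_0], [v_1], [v_2], [v_3], [v_4]
  1-simplices (10): [v_0,v_1], [v_0,v_2], [v_0,v_3], [v_0,v_4], [v_1,v_2], [v_1,v_3], [v_1,v_4], [v_2,v_3], [v_2,v_4], [v_3,v_4]
  2-simplices (10): [v_0,v_1,v_2], [v_0,v_1,v_3], [v_0,v_1,v_4], [v_0,v_2,v_3], [v_0,v_2,v_4], [v_0,v_3,v_4], [v_1,v_2,v_3], [v_1,v_2,v_4], [v_1,v_3,v_4], [v_2,v_3,v_4]
  3-simplices (5): [v_0,v_1,v_2,v_3], [v_0,v_1,v_2,v_4], [v_0,v_1,v_3,v_4], [v_0,v_2,v_3,v_4], [v_1,v_2,v_3,v_4]

Hence C_0 ≅ Z^5, C_1 ≅ Z^10, C_2 ≅ Z^10, C_3 ≅ Z^5.

Boundary ∂_1: C_1 → C_0 maps an edge to its endpoints' difference, ∂[p,q] = q − p. For instance
  ∂[v_2,v_3] = [v_3] − [v_2].
The resulting 5×10 matrix has rank 4, and its Smith normal form has invariant factors (1,1,1,1).

The boundary map ∂_2: C_2 → C_1 sends each 2-simplex [p,q,r] to [q,r] − [p,r] + [p,q]. For instance
  ∂[v_0,v_1,v_4] = [v_1,v_4] − [v_0,v_4] + [v_0,v_1],
  ∂[v_1,v_2,v_4] = [v_2,v_4] − [v_1,v_4] + [v_1,v_2].
As a 10×10 matrix over Z this has rank 6, with invariant factors (1,1,1,1,1,1).

The boundary map ∂_3: C_3 → C_2 sends each 3-simplex σ to the alternating sum Σ_i (−1)^i (σ with its i-th vertex removed). For instance
  ∂[v_0,v_2,v_3,v_4] = [v_2,v_3,v_4] − [v_0,v_3,v_4] + [v_0,v_2,v_4] − [v_0,v_2,v_3],
  ∂[v_1,v_2,v_3,v_4] = [v_2,v_3,v_4] − [v_1,v_3,v_4] + [v_1,v_2,v_4] − [v_1,v_2,v_3].
As a 10×5 matrix over Z this has rank 4, with invariant factors (1,1,1,1).

From H_k ≅ ker(∂_k) / im(∂_{k+1}) we obtain:

  H_0: rank C_0 − rank ∂_1 = 5 − 4 = 1, and the invariant factors of ∂_1 are all 1, so H_0 = Z.
  H_1: rank ker ∂_1 − rank ∂_2 = (10 − 4) − 6 = 0, and the invariant factors of ∂_2 are all 1, so H_1 = 0.
  H_2: rank ker ∂_2 − rank ∂_3 = (10 − 6) − 4 = 0, and the invariant factors of ∂_3 are all 1, so H_2 = 0.
  H_3: rank ker ∂_3 − rank ∂_4 = (5 − 4) − 0 = 1, and there is no ∂_4, so H_3 = Z.

(K is a triangulation of the 3-sphere S^3.)

H_0 ≅ Z,  H_1 = 0,  H_2 = 0,  H_3 ≅ Z.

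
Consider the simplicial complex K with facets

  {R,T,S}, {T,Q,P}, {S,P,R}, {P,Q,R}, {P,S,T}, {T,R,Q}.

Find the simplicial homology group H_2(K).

K has 5 vertices, 9 edges, 6 triangles.
rank ∂_2 = 5, rank ∂_3 = 0 ⇒ b_2 = 6 − 5 − 0 = 1. So H_2 = Z.

H_2 ≅ Z.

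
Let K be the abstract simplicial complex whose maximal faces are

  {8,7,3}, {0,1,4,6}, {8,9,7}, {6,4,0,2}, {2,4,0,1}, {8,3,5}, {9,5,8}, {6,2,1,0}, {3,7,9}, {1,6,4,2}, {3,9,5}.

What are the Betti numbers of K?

Take the total order 0 < 1 < 2 < 3 < 4 < 5 < 6 < 7 < 8 < 9 on the vertex set. Then K (dimension 3) consists of the simplices:

  0-simplices (10): [0], [1], [2], [3], [4], [5], [6], [7], [8], [9]
  1-simplices (19): [0,1], [0,2], [0,4], [0,6], [1,2], [1,4], [1,6], [2,4], [2,6], [3,5], [3,7], [3,8], [3,9], [4,6], [5,8], [5,9], [7,8], [7,9], [8,9]
  2-simplices (16): [0,1,2], [0,1,4], [0,1,6], [0,2,4], [0,2,6], [0,4,6], [1,2,4], [1,2,6], [1,4,6], [2,4,6], [3,5,8], [3,5,9], [3,7,8], [3,7,9], [5,8,9], [7,8,9]
  3-simplices (5): [0,1,2,4], [0,1,2,6], [0,1,4,6], [0,2,4,6], [1,2,4,6]

so the chain groups are C_0 ≅ Z^10, C_1 ≅ Z^19, C_2 ≅ Z^16, C_3 ≅ Z^5.

The boundary map ∂_1: C_1 → C_0 sends each edge [p,q] (with p < q) to q − p. For instance
  ∂[0,2] = [2] − [0].
This gives a 10×19 integer matrix of rank 8; reducing to Smith normal form yields diagonal entries (1,1,1,1,1,1,1,1).

The boundary map ∂_2: C_2 → C_1 acts by ∂[p,q,r] = [q,r] − [p,r] + [p,q]. For instance
  ∂[2,4,6] = [4,6] − [2,6] + [2,4],
  ∂[3,7,9] = [7,9] − [3,9] + [3,7].
This gives a 19×16 integer matrix of rank 11; reducing to Smith normal form yields diagonal entries (1,1,1,1,1,1,1,1,1,1,1).

The boundary map ∂_3: C_3 → C_2 sends each 3-simplex σ to the alternating sum Σ_i (−1)^i (σ with its i-th vertex removed). For instance
  ∂[0,2,4,6] = [2,4,6] − [0,4,6] + [0,2,6] − [0,2,4],
  ∂[0,1,2,6] = [1,2,6] − [0,2,6] + [0,1,6] − [0,1,2].
This gives a 16×5 integer matrix of rank 4; reducing to Smith normal form yields diagonal entries (1,1,1,1).

Computing H_k = (kernel of ∂_k) / (image of ∂_{k+1}):

  H_0: rank C_0 − rank ∂_1 = 10 − 8 = 2, and the invariant factors of ∂_1 are all 1, so H_0 ≅ Z^2.
  H_1: rank ker ∂_1 − rank ∂_2 = (19 − 8) − 11 = 0, and the invariant factors of ∂_2 are all 1, so H_1 ≅ 0.
  H_2: rank ker ∂_2 − rank ∂_3 = (16 − 11) − 4 = 1, and the invariant factors of ∂_3 are all 1, so H_2 ≅ Z.
  H_3: rank ker ∂_3 − rank ∂_4 = (5 − 4) − 0 = 1, and there is no ∂_4, so H_3 ≅ Z.

As a check, the Euler characteristic is 10 − 19 + 16 − 5 = 2, which agrees with 2 − 0 + 1 − 1 = 2.
(K is a triangulation of the disjoint union of the 3-sphere S^3 and the 2-sphere S^2.)

Hence the Betti numbers are b_0 = 2, b_1 = 0, b_2 = 1, b_3 = 1.

b_0 = 2, b_1 = 0, b_2 = 1, b_3 = 1.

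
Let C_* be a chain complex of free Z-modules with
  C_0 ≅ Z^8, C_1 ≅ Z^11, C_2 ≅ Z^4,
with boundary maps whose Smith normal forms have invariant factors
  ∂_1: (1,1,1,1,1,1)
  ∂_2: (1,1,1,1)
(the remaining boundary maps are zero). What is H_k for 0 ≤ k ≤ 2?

H_0: b_0 = 8 − 0 − 6 = 2; torsion from ∂_1 factors > 1: none. So H_0 ≅ Z^2.
H_1: b_1 = 11 − 6 − 4 = 1; torsion from ∂_2 factors > 1: none. So H_1 ≅ Z.
H_2: b_2 = 4 − 4 − 0 = 0; torsion from ∂_3 factors > 1: none. So H_2 ≅ 0.

H_0 ≅ Z^2,  H_1 ≅ Z,  H_2 = 0.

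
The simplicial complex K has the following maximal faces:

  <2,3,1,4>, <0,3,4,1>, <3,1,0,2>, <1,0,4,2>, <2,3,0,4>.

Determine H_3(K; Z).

Fix the vertex order 0 < 1 < 2 < 3 < 4 and write every simplex with vertices in increasing order. Then dim K = 3 and the simplices of K are:

  0-simplices (5): [0], [1], [2], [3], [4]
  1-simplices (10): [0,1], [0,2], [0,3], [0,4], [1,2], [1,3], [1,4], [2,3], [2,4], [3,4]
  2-simplices (10): [0,1,2], [0,1,3], [0,1,4], [0,2,3], [0,2,4], [0,3,4], [1,2,3], [1,2,4], [1,3,4], [2,3,4]
  3-simplices (5): [0,1,2,3], [0,1,2,4], [0,1,3,4], [0,2,3,4], [1,2,3,4]

so the chain groups are C_0 ≅ Z^5, C_1 ≅ Z^10, C_2 ≅ Z^10, C_3 ≅ Z^5.

Boundary ∂_1: C_1 → C_0 sends each edge [p,q] (with p < q) to q − p. For instance
  ∂[1,2] = [2] − [1].
This gives a 5×10 integer matrix of rank 4; reducing to Smith normal form yields diagonal entries (1,1,1,1).

∂_2: C_2 → C_1 maps a triangle to the signed sum of its edges. For instance
  ∂[0,1,3] = [1,3] − [0,3] + [0,1],
  ∂[0,2,3] = [2,3] − [0,3] + [0,2].
The resulting 10×10 matrix has rank 6, and its Smith normal form has invariant factors (1,1,1,1,1,1).

∂_3: C_3 → C_2 sends each 3-simplex σ to the alternating sum Σ_i (−1)^i (σ with its i-th vertex removed). For instance
  ∂[0,1,3,4] = [1,3,4] − [0,3,4] + [0,1,4] − [0,1,3],
  ∂[0,1,2,4] = [1,2,4] − [0,2,4] + [0,1,4] − [0,1,2].
The resulting 10×5 matrix has rank 4, and its Smith normal form has invariant factors (1,1,1,1).

From H_k ≅ ker(∂_k) / im(∂_{k+1}) we obtain:

  H_3: rank ker ∂_3 − rank ∂_4 = (5 − 4) − 0 = 1, and there is no ∂_4, so H_3 ≅ Z.

(K is a triangulation of the 3-sphere S^3.)

H_3 ≅ Z.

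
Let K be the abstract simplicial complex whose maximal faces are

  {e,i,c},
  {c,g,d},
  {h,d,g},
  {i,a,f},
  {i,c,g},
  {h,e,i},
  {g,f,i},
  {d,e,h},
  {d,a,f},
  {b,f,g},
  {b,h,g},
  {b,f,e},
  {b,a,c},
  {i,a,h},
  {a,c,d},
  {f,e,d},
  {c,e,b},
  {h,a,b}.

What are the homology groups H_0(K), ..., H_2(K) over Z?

H_0 ≅ Z,  H_1 ≅ Z^2,  H_2 ≅ Z.

K has 9 vertices, 27 edges, 18 triangles.
rank ∂_0 = 0, rank ∂_1 = 8 ⇒ b_0 = 9 − 0 − 8 = 1; all invariant factors of ∂_1 are 1 so no torsion. So H_0 = Z.
rank ∂_1 = 8, rank ∂_2 = 17 ⇒ b_1 = 27 − 8 − 17 = 2; all invariant factors of ∂_2 are 1 so no torsion. So H_1 = Z^2.
rank ∂_2 = 17, rank ∂_3 = 0 ⇒ b_2 = 18 − 17 − 0 = 1. So H_2 = Z.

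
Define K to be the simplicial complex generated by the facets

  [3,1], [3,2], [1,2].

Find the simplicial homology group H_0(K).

H_0 ≅ Z.

K has 3 vertices, 3 edges.
rank ∂_0 = 0, rank ∂_1 = 2 ⇒ b_0 = 3 − 0 − 2 = 1; all invariant factors of ∂_1 are 1 so no torsion. So H_0 ≅ Z.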